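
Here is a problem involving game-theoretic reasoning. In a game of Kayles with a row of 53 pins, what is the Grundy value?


Kayles: a move removes 1 or 2 adjacent pins from a contiguous row.
Removing pins from a row of k leaves two independent rows (a, b) with a + b = k - 1 (one pin) or a + b = k - 2 (two pins); an end removal gives a = 0.
By Sprague-Grundy, G(k) = mex{ G(a) XOR G(b) } over all these splits. G(0) = 0.
G(1): splits (0,0):0^0=0 -> mex({0}) = 1
G(2): splits (0,1):0^1=1 (0,0):0^0=0 -> mex({0, 1}) = 2
G(3): splits (0,2):0^2=2 (1,1):1^1=0 (0,1):0^1=1 -> mex({0, 1, 2}) = 3
G(4): splits (0,3):0^3=3 (1,2):1^2=3 (0,2):0^2=2 (1,1):1^1=0 -> mex({0, 2, 3}) = 1
G(5): splits (0,4):0^1=1 (1,3):1^3=2 (2,2):2^2=0 (0,3):0^3=3 (1,2):1^2=3 -> mex({0, 1, 2, 3}) = 4
G(6) = mex({0, 1, 2, 4}) = 3
G(7) = mex({0, 1, 3, 4, 5}) = 2
G(8) = mex({0, 2, 3, 5, 6}) = 1
G(9) = mex({0, 1, 2, 3, 6, 7}) = 4
G(10) = mex({0, 1, 3, 4, 5, 7}) = 2
G(11) = mex({0, 1, 2, 3, 4, 5}) = 6
G(12) = mex({0, 1, 2, 3, 5, 6, 7}) = 4
G(13) = mex({0, 2, 3, 4, 6, 7}) = 1
G(14) = mex({0, 1, 4, 5, 6, 7}) = 2
G(15) = mex({0, 1, 2, 3, 4, 5, 6}) = 7
G(16) = mex({0, 2, 3, 5, 6, 7}) = 1
G(17) = mex({0, 1, 2, 3, 5, 6, 7}) = 4
G(18) = mex({0, 1, 2, 4, 5, 6}) = 3
G(19) = mex({0, 1, 3, 4, 5, 7}) = 2
G(20) = mex({0, 2, 3, 4, 5, 6, 7}) = 1
G(21) = mex({0, 1, 2, 3, 5, 6, 7}) = 4
G(22) = mex({0, 1, 2, 3, 4, 5, 7}) = 6
G(23) = mex({0, 1, 2, 3, 4, 5, 6}) = 7
G(24) = mex({0, 1, 2, 3, 5, 6, 7}) = 4
G(25) = mex({0, 2, 3, 4, 6, 7}) = 1
G(26) = mex({0, 1, 3, 4, 5, 6, 7}) = 2
G(27) = mex({0, 1, 2, 3, 4, 5, 6, 7}) = 8
G(28) = mex({0, 1, 2, 3, 4, 6, 7, 8}) = 5
G(29) = mex({0, 1, 2, 3, 5, 6, 7, 8, 9}) = 4
G(30) = mex({0, 1, 2, 3, 4, 5, 6, 9, 10}) = 7
G(31) = mex({0, 1, 3, 4, 5, 7, 10, 11}) = 2
G(32) = mex({0, 2, 3, 4, 5, 6, 7, 9, 11}) = 1
G(33) = mex({0, 1, 2, 3, 4, 5, 6, 7, 9, 12}) = 8
G(34) = mex({0, 1, 2, 3, 4, 5, 7, 8, 11, 12}) = 6
G(35) = mex({0, 1, 2, 3, 4, 5, 6, 8, 9, 10, 11}) = 7
G(36) = mex({0, 1, 2, 3, 5, 6, 7, 9, 10}) = 4
G(37) = mex({0, 2, 3, 4, 6, 7, 9, 10, 11, 12}) = 1
G(38) = mex({0, 1, 3, 4, 5, 6, 7, 9, 10, 11, 12}) = 2
G(39) = mex({0, 1, 2, 4, 5, 6, 7, 9, 10, 12, 14}) = 3
G(40) = mex({0, 2, 3, 4, 6, 7, 11, 12, 14}) = 1
G(41) = mex({0, 1, 2, 3, 5, 6, 7, 9, 10, 11, 12}) = 4
G(42) = mex({0, 1, 2, 3, 4, 5, 6, 9, 10}) = 7
G(43) = mex({0, 1, 3, 4, 5, 7, 9, 10, 12, 15}) = 2
G(44) = mex({0, 2, 3, 4, 5, 6, 7, 9, 10, 12, 15}) = 1
G(45) = mex({0, 1, 2, 3, 4, 5, 6, 7, 9, 10, 12, 14}) = 8
G(46) = mex({0, 1, 3, 4, 5, 7, 8, 11, 12, 14}) = 2
G(47) = mex({0, 1, 2, 3, 4, 5, 6, 8, 9, 10, 11, 12}) = 7
G(48) = mex({0, 1, 2, 3, 5, 6, 7, 9, 10}) = 4
G(49) = mex({0, 2, 3, 4, 6, 7, 9, 10, 11, 12, 15}) = 1
G(50) = mex({0, 1, 4, 5, 6, 7, 9, 11, 12, 14, 15}) = 2
G(51) = mex({0, 1, 2, 3, 4, 5, 6, 7, 9, 12, 14, 15}) = 8
G(52) = mex({0, 2, 3, 4, 5, 6, 7, 8, 11, 12, 15}) = 1
G(53) = mex({0, 1, 2, 3, 5, 6, 7, 8, 9, 10, 11, 12}) = 4
Therefore G(53) = 4.

4


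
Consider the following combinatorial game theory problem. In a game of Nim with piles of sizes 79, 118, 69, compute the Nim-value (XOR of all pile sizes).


We need the XOR (exclusive or) of all pile sizes.
After XOR-ing pile 1 (size 79): 0 XOR 79 = 79
After XOR-ing pile 2 (size 118): 79 XOR 118 = 57
After XOR-ing pile 3 (size 69): 57 XOR 69 = 124
The Nim-value of this position is 124.

124


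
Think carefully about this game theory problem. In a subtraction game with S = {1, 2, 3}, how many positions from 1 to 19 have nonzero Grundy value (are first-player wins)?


Subtraction set S = {1, 2, 3}, so G(n) = n mod 4.
G(n) = 0 when n is a multiple of 4.
Multiples of 4 in [1, 19]: 4
N-positions (nonzero Grundy) = 19 - 4 = 15

15


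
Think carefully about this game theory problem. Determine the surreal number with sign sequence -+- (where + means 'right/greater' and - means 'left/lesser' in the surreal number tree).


Sign expansion: -+-
Rule: track bounds (lo, hi), initially (-inf, +inf). On '+', the current value becomes lo and we move to the simplest number in (value, hi): value + 1 if hi = +inf, otherwise the midpoint (value + hi)/2. On '-', the current value becomes hi and we move to value - 1 if lo = -inf, otherwise the midpoint (lo + value)/2.
Start at 0.
Step 1: sign = -, move left. Bounds: (-inf, 0). Value = -1
Step 2: sign = +, move right. Bounds: (-1, 0). Value = -1/2
Step 3: sign = -, move left. Bounds: (-1, -1/2). Value = -3/4
The surreal number with sign expansion -+- is -3/4.

-3/4


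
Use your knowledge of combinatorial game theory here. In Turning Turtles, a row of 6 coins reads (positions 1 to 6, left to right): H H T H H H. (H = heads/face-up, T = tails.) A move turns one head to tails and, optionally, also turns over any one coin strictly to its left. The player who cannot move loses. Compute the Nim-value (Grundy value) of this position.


Coins: H H T H H H
Key fact: a single head at position k behaves exactly like a Nim heap of size k (turning it to T and optionally flipping a coin at j < k corresponds to moving the heap from k to j, or to 0), and heads combine as a disjunctive sum (two heads at the same place would cancel, matching j XOR j = 0). So the Nim-value is the XOR of the 1-indexed positions of the heads.
Face-up positions (1-indexed): [1, 2, 4, 5, 6]
XOR 0 with 1: 0 XOR 1 = 1
XOR 1 with 2: 1 XOR 2 = 3
XOR 3 with 4: 3 XOR 4 = 7
XOR 7 with 5: 7 XOR 5 = 2
XOR 2 with 6: 2 XOR 6 = 4
Nim-value = 4

4


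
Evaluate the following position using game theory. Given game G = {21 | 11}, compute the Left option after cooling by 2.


Original game: {21 | 11} (a switch {a | b} with a > b).
Cooling by t (for t below the temperature (a - b)/2 = 5) taxes each move by t: {a | b} cooled by t is {a - t | b + t}.
Cooling amount: t = 2
Cooled Left option: 21 - 2 = 19
Cooled Right option: 11 + 2 = 13
Cooled game: {19 | 13}
Left option = 19

19


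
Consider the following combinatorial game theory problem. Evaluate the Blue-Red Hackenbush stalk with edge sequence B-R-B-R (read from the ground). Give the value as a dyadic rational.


Edges (from ground): B-R-B-R
By Berlekamp's sign-expansion rule, a Blue-Red Hackenbush stalk has the value of the surreal number whose sign sequence is the edge sequence with B -> + and R -> -.
Sign sequence: +-+-
Trace the sign expansion in the surreal number tree, starting from 0:
Edge 1: B (sign +) -> bounds (0, +inf), value = 1
Edge 2: R (sign -) -> bounds (0, 1), value = 1/2
Edge 3: B (sign +) -> bounds (1/2, 1), value = 3/4
Edge 4: R (sign -) -> bounds (1/2, 3/4), value = 5/8
Game value = 5/8

5/8


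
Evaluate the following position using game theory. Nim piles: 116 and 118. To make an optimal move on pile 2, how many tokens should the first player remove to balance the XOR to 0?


Piles: 116 and 118
Current XOR: 116 XOR 118 = 2 (non-zero, so this is an N-position).
To make the XOR zero, we need to find a move that balances the piles.
For pile 2 (size 118): target = 118 XOR 2 = 116
We reduce pile 2 from 118 to 116.
Tokens removed: 118 - 116 = 2
Verification: 116 XOR 116 = 0

2


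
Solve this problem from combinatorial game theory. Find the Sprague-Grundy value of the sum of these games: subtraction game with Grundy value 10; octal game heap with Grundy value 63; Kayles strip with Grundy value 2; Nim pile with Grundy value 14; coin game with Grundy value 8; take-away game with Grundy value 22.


By the Sprague-Grundy theorem, the Grundy value of a sum of games is the XOR of individual Grundy values.
subtraction game: Grundy value = 10. Running XOR: 0 XOR 10 = 10
octal game heap: Grundy value = 63. Running XOR: 10 XOR 63 = 53
Kayles strip: Grundy value = 2. Running XOR: 53 XOR 2 = 55
Nim pile: Grundy value = 14. Running XOR: 55 XOR 14 = 57
coin game: Grundy value = 8. Running XOR: 57 XOR 8 = 49
take-away game: Grundy value = 22. Running XOR: 49 XOR 22 = 39
The combined Grundy value is 39.

39


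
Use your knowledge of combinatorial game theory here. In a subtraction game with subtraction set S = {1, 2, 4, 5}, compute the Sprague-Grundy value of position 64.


The subtraction set is S = {1, 2, 4, 5}.
G(k) = mex{ G(k - s) : s in S, s <= k }. We compute iteratively: G(0) = 0.
G(1) = mex({0}) = 1
G(2) = mex({0, 1}) = 2
G(3) = mex({1, 2}) = 0
G(4) = mex({0, 2}) = 1
G(5) = mex({0, 1}) = 2
G(6) = mex({1, 2}) = 0
G(7) = mex({0, 2}) = 1
Observe that G(3)..G(7) = 0, 1, 2, 0, 1 repeats G(0)..G(4) = 0, 1, 2, 0, 1.
For k >= max(S) = 5, G(k) is determined by the previous 5 values G(k-5)..G(k-1); a window of 5 consecutive values has recurred shifted by 3, so by induction G(k + 3) = G(k) for all k >= 0: the sequence is periodic from the start with period 3.
One period: G(0..2) = 0, 1, 2.
64 mod 3 = 1, so G(64) = G(1) = 1.

1


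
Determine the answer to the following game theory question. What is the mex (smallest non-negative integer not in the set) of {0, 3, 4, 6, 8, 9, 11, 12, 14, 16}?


Set = {0, 3, 4, 6, 8, 9, 11, 12, 14, 16}
0 is in the set.
1 is NOT in the set. This is the mex.
mex = 1

1


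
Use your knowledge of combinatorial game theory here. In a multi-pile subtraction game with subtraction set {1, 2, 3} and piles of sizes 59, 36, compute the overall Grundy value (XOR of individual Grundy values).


Subtraction set: {1, 2, 3}
For this subtraction set, G(n) = n mod 4 (period = max + 1 = 4).
Pile 1 (size 59): G(59) = 59 mod 4 = 3
Pile 2 (size 36): G(36) = 36 mod 4 = 0
Total Grundy value = XOR of all: 3 XOR 0 = 3

3


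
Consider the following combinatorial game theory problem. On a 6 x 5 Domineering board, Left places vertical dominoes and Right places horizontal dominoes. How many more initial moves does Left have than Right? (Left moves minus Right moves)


Board is 6 x 5 (rows x cols).
Left (vertical) placements: (rows-1) * cols = 5 * 5 = 25
Right (horizontal) placements: rows * (cols-1) = 6 * 4 = 24
Advantage = Left - Right = 25 - 24 = 1

1


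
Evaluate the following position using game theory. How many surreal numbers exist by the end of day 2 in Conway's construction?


Day 0: {|} = 0 is born. Count = 1.
Day n: the number of surreal numbers born by day n is 2^(n+1) - 1.
By day 0: 2^1 - 1 = 1
By day 1: 2^2 - 1 = 3
By day 2: 2^3 - 1 = 7
By day 2: 7 surreal numbers.

7


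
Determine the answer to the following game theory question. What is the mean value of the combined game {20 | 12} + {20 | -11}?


G1 = {20 | 12}, G2 = {20 | -11}
Each is a switch {a | b} with numbers a > b; its mean value is (a + b)/2, and mean value is additive over game sums: m(G1 + G2) = m(G1) + m(G2).
Mean of G1 = (20 + (12))/2 = 32/2 = 16
Mean of G2 = (20 + (-11))/2 = 9/2 = 9/2
Mean of G1 + G2 = 16 + 9/2 = 41/2

41/2


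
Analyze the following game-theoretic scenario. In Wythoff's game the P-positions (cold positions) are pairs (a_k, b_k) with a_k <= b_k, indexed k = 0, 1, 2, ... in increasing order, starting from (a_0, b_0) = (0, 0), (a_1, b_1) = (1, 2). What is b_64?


By Wythoff's theorem, a_k = floor(k * phi) and b_k = floor(k * phi^2) = a_k + k, where phi = (1 + sqrt(5))/2 is the golden ratio.
phi = (1 + sqrt(5))/2 = 1.618034
phi^2 = phi + 1 = 2.618034
k = 64
k * phi^2 = 64 * 2.618034 = 167.554175
b_64 = floor(k * phi^2) = 167 (check: a_64 + k = 103 + 64 = 167)

167


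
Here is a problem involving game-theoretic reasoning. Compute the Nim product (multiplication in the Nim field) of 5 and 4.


Nim multiplication is bilinear over XOR: (u XOR v) * w = (u*w) XOR (v*w).
So we split each operand into its bit components and XOR the pairwise Nim products.
5 = 1 + 4 (as XOR of powers of 2).
4 = 4 (as XOR of powers of 2).
Using the standard Nim-product table on single bits:
  2*2 = 3,   2*4 = 8,   2*8 = 12,
  4*4 = 6,   4*8 = 11,  8*8 = 13,
and  1*x = x (identity), k*l = l*k (commutative).
Pairwise Nim products:
  1 * 4 = 4
  4 * 4 = 6
XOR them: 4 XOR 6 = 2.
Result: 5 * 4 = 2 (in Nim).

2


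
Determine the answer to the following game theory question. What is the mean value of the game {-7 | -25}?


Game = {-7 | -25}, a switch {a | b} with numbers a > b.
Its thermograph has left wall a - t and right wall b + t, which meet at t = (a - b)/2, where both equal (a + b)/2. So the mast (mean value) is at (a + b)/2.
Mean = (-7 + (-25))/2 = -32/2 = -16

-16


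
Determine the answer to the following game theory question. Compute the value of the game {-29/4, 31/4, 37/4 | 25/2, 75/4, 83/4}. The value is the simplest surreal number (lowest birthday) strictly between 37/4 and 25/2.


Left options: {-29/4, 31/4, 37/4}, max = 37/4
Right options: {25/2, 75/4, 83/4}, min = 25/2
All options are numbers and max(Left) < min(Right), so by the simplicity theorem the value is the simplest (earliest-born) number strictly between 37/4 and 25/2.
Integers 10 through 12 all lie strictly between 37/4 and 25/2.
Among integers, the simplest (lowest birthday = smallest |n|; 0 is born on day 0, +-n on day n) is 10.
No non-integer in the interval can be simpler: if x is a non-integer in the interval, then floor(x) or ceil(x) also lies in the interval (the interval contains an integer), and both are proper prefixes of x's sign expansion, i.e. born earlier. So the game value is 10.
Game value = 10

10


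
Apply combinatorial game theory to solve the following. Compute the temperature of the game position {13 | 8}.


The game is {13 | 8}, a switch {a | b} with numbers a > b.
Cooling {a | b} by t gives {a - t | b + t}, which stops being hot when a - t = b + t, i.e. at t = (a - b)/2. So the temperature of a switch is (a - b)/2.
Temperature = (Left option - Right option) / 2
= (13 - (8)) / 2
= 5 / 2
= 5/2

5/2


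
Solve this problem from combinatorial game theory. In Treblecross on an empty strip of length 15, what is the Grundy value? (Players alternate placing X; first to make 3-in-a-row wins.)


Treblecross: place X on empty cells; 3-in-a-row wins.
Playing within two cells of an existing X lets the opponent win at once, so sensible play treats the cells i-2..i+2 around each X as dead. The player left with no safe cell loses, so this is a normal-play take-away game on strips of safe cells.
Placing X at cell i (0-indexed) of a strip of k safe cells leaves independent strips of sizes max(0, i-2) and max(0, k-i-3). Hence G(k) = mex{ G(max(0,i-2)) XOR G(max(0,k-i-3)) : 0 <= i < k }, with G(0) = 0.
G(1): splits (0,0):0^0=0 -> mex({0}) = 1
G(2): splits (0,0):0^0=0 -> mex({0}) = 1
G(3): splits (0,0):0^0=0 -> mex({0}) = 1
G(4): splits (0,1):0^1=1 (0,0):0^0=0 -> mex({0, 1}) = 2
G(5): splits (0,2):0^1=1 (0,1):0^1=1 (0,0):0^0=0 -> mex({0, 1}) = 2
G(6) = mex({1}) = 0
G(7) = mex({0, 1, 2}) = 3
G(8) = mex({0, 1, 2}) = 3
G(9) = mex({0, 2}) = 1
G(10) = mex({0, 2, 3}) = 1
G(11) = mex({0, 3}) = 1
G(12) = mex({1, 3}) = 0
G(13) = mex({0, 1, 2, 3}) = 4
G(14) = mex({0, 1, 2}) = 3
G(15) = mex({0, 1, 2}) = 3
Therefore G(15) = 3.

3


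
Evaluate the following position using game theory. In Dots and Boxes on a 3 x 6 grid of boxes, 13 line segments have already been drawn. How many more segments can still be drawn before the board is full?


Grid: 3 x 6 boxes, i.e. 4 rows and 7 columns of dots.
Horizontal edges: (rows + 1) * cols = 4 * 6 = 24
Vertical edges: rows * (cols + 1) = 3 * 7 = 21
Total edges: 24 + 21 = 45
Edges drawn: 13
Remaining: 45 - 13 = 32

32


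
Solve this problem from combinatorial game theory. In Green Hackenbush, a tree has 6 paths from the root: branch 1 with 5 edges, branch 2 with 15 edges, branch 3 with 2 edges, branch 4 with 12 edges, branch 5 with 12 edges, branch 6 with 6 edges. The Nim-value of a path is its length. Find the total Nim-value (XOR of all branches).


The tree has 6 branches from the ground vertex.
In Green Hackenbush, the Nim-value of a simple path of length k is k.
Branch 1: length 5, Nim-value = 5
Branch 2: length 15, Nim-value = 15
Branch 3: length 2, Nim-value = 2
Branch 4: length 12, Nim-value = 12
Branch 5: length 12, Nim-value = 12
Branch 6: length 6, Nim-value = 6
Total Nim-value = XOR of all branch values:
0 XOR 5 = 5
5 XOR 15 = 10
10 XOR 2 = 8
8 XOR 12 = 4
4 XOR 12 = 8
8 XOR 6 = 14
Nim-value of the tree = 14

14


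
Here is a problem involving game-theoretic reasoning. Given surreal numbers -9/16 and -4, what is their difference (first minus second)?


x = -9/16, y = -4
Converting to common denominator: 16
x = -9/16, y = -64/16
x - y = -9/16 - -4 = 55/16

55/16


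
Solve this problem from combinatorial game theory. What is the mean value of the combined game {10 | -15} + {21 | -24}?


G1 = {10 | -15}, G2 = {21 | -24}
Each is a switch {a | b} with numbers a > b; its mean value is (a + b)/2, and mean value is additive over game sums: m(G1 + G2) = m(G1) + m(G2).
Mean of G1 = (10 + (-15))/2 = -5/2 = -5/2
Mean of G2 = (21 + (-24))/2 = -3/2 = -3/2
Mean of G1 + G2 = -5/2 + -3/2 = -4

-4


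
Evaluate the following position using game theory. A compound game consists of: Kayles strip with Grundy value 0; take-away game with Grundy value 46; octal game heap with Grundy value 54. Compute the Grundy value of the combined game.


By the Sprague-Grundy theorem, the Grundy value of a sum of games is the XOR of individual Grundy values.
Kayles strip: Grundy value = 0. Running XOR: 0 XOR 0 = 0
take-away game: Grundy value = 46. Running XOR: 0 XOR 46 = 46
octal game heap: Grundy value = 54. Running XOR: 46 XOR 54 = 24
The combined Grundy value is 24.

24


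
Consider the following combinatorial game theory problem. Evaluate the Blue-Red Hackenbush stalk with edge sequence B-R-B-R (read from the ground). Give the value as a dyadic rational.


Edges (from ground): B-R-B-R
By Berlekamp's sign-expansion rule, a Blue-Red Hackenbush stalk has the value of the surreal number whose sign sequence is the edge sequence with B -> + and R -> -.
Sign sequence: +-+-
Trace the sign expansion in the surreal number tree, starting from 0:
Edge 1: B (sign +) -> bounds (0, +inf), value = 1
Edge 2: R (sign -) -> bounds (0, 1), value = 1/2
Edge 3: B (sign +) -> bounds (1/2, 1), value = 3/4
Edge 4: R (sign -) -> bounds (1/2, 3/4), value = 5/8
Game value = 5/8

5/8


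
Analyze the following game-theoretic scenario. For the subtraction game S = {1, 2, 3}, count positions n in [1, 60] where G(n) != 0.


Subtraction set S = {1, 2, 3}, so G(n) = n mod 4.
G(n) = 0 when n is a multiple of 4.
Multiples of 4 in [1, 60]: 15
N-positions (nonzero Grundy) = 60 - 15 = 45

45


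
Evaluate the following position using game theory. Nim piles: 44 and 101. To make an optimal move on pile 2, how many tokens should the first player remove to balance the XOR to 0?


Piles: 44 and 101
Current XOR: 44 XOR 101 = 73 (non-zero, so this is an N-position).
To make the XOR zero, we need to find a move that balances the piles.
For pile 2 (size 101): target = 101 XOR 73 = 44
We reduce pile 2 from 101 to 44.
Tokens removed: 101 - 44 = 57
Verification: 44 XOR 44 = 0

57


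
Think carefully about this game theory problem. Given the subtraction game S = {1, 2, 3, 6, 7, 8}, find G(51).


The subtraction set is S = {1, 2, 3, 6, 7, 8}.
G(k) = mex{ G(k - s) : s in S, s <= k }. We compute iteratively: G(0) = 0.
G(1) = mex({0}) = 1
G(2) = mex({0, 1}) = 2
G(3) = mex({0, 1, 2}) = 3
G(4) = mex({1, 2, 3}) = 0
G(5) = mex({0, 2, 3}) = 1
G(6) = mex({0, 1, 3}) = 2
G(7) = mex({0, 1, 2}) = 3
G(8) = mex({0, 1, 2, 3}) = 4
G(9) = mex({1, 2, 3, 4}) = 0
G(10) = mex({0, 2, 3, 4}) = 1
G(11) = mex({0, 1, 3, 4}) = 2
G(12) = mex({0, 1, 2}) = 3
G(13) = mex({1, 2, 3}) = 0
G(14) = mex({0, 2, 3, 4}) = 1
G(15) = mex({0, 1, 3, 4}) = 2
G(16) = mex({0, 1, 2, 4}) = 3
Observe that G(9)..G(16) = 0, 1, 2, 3, 0, 1, 2, 3 repeats G(0)..G(7) = 0, 1, 2, 3, 0, 1, 2, 3.
For k >= max(S) = 8, G(k) is determined by the previous 8 values G(k-8)..G(k-1); a window of 8 consecutive values has recurred shifted by 9, so by induction G(k + 9) = G(k) for all k >= 0: the sequence is periodic from the start with period 9.
One period: G(0..8) = 0, 1, 2, 3, 0, 1, 2, 3, 4.
51 mod 9 = 6, so G(51) = G(6) = 2.

2


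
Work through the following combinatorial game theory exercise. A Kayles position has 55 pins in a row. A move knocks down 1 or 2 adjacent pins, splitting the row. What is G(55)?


Kayles: a move removes 1 or 2 adjacent pins from a contiguous row.
Removing pins from a row of k leaves two independent rows (a, b) with a + b = k - 1 (one pin) or a + b = k - 2 (two pins); an end removal gives a = 0.
By Sprague-Grundy, G(k) = mex{ G(a) XOR G(b) } over all these splits. G(0) = 0.
G(1): splits (0,0):0^0=0 -> mex({0}) = 1
G(2): splits (0,1):0^1=1 (0,0):0^0=0 -> mex({0, 1}) = 2
G(3): splits (0,2):0^2=2 (1,1):1^1=0 (0,1):0^1=1 -> mex({0, 1, 2}) = 3
G(4): splits (0,3):0^3=3 (1,2):1^2=3 (0,2):0^2=2 (1,1):1^1=0 -> mex({0, 2, 3}) = 1
G(5): splits (0,4):0^1=1 (1,3):1^3=2 (2,2):2^2=0 (0,3):0^3=3 (1,2):1^2=3 -> mex({0, 1, 2, 3}) = 4
G(6) = mex({0, 1, 2, 4}) = 3
G(7) = mex({0, 1, 3, 4, 5}) = 2
G(8) = mex({0, 2, 3, 5, 6}) = 1
G(9) = mex({0, 1, 2, 3, 6, 7}) = 4
G(10) = mex({0, 1, 3, 4, 5, 7}) = 2
G(11) = mex({0, 1, 2, 3, 4, 5}) = 6
G(12) = mex({0, 1, 2, 3, 5, 6, 7}) = 4
G(13) = mex({0, 2, 3, 4, 6, 7}) = 1
G(14) = mex({0, 1, 4, 5, 6, 7}) = 2
G(15) = mex({0, 1, 2, 3, 4, 5, 6}) = 7
G(16) = mex({0, 2, 3, 5, 6, 7}) = 1
G(17) = mex({0, 1, 2, 3, 5, 6, 7}) = 4
G(18) = mex({0, 1, 2, 4, 5, 6}) = 3
G(19) = mex({0, 1, 3, 4, 5, 7}) = 2
G(20) = mex({0, 2, 3, 4, 5, 6, 7}) = 1
G(21) = mex({0, 1, 2, 3, 5, 6, 7}) = 4
G(22) = mex({0, 1, 2, 3, 4, 5, 7}) = 6
G(23) = mex({0, 1, 2, 3, 4, 5, 6}) = 7
G(24) = mex({0, 1, 2, 3, 5, 6, 7}) = 4
G(25) = mex({0, 2, 3, 4, 6, 7}) = 1
G(26) = mex({0, 1, 3, 4, 5, 6, 7}) = 2
G(27) = mex({0, 1, 2, 3, 4, 5, 6, 7}) = 8
G(28) = mex({0, 1, 2, 3, 4, 6, 7, 8}) = 5
G(29) = mex({0, 1, 2, 3, 5, 6, 7, 8, 9}) = 4
G(30) = mex({0, 1, 2, 3, 4, 5, 6, 9, 10}) = 7
G(31) = mex({0, 1, 3, 4, 5, 7, 10, 11}) = 2
G(32) = mex({0, 2, 3, 4, 5, 6, 7, 9, 11}) = 1
G(33) = mex({0, 1, 2, 3, 4, 5, 6, 7, 9, 12}) = 8
G(34) = mex({0, 1, 2, 3, 4, 5, 7, 8, 11, 12}) = 6
G(35) = mex({0, 1, 2, 3, 4, 5, 6, 8, 9, 10, 11}) = 7
G(36) = mex({0, 1, 2, 3, 5, 6, 7, 9, 10}) = 4
G(37) = mex({0, 2, 3, 4, 6, 7, 9, 10, 11, 12}) = 1
G(38) = mex({0, 1, 3, 4, 5, 6, 7, 9, 10, 11, 12}) = 2
G(39) = mex({0, 1, 2, 4, 5, 6, 7, 9, 10, 12, 14}) = 3
G(40) = mex({0, 2, 3, 4, 6, 7, 11, 12, 14}) = 1
G(41) = mex({0, 1, 2, 3, 5, 6, 7, 9, 10, 11, 12}) = 4
G(42) = mex({0, 1, 2, 3, 4, 5, 6, 9, 10}) = 7
G(43) = mex({0, 1, 3, 4, 5, 7, 9, 10, 12, 15}) = 2
G(44) = mex({0, 2, 3, 4, 5, 6, 7, 9, 10, 12, 15}) = 1
G(45) = mex({0, 1, 2, 3, 4, 5, 6, 7, 9, 10, 12, 14}) = 8
G(46) = mex({0, 1, 3, 4, 5, 7, 8, 11, 12, 14}) = 2
G(47) = mex({0, 1, 2, 3, 4, 5, 6, 8, 9, 10, 11, 12}) = 7
G(48) = mex({0, 1, 2, 3, 5, 6, 7, 9, 10}) = 4
G(49) = mex({0, 2, 3, 4, 6, 7, 9, 10, 11, 12, 15}) = 1
G(50) = mex({0, 1, 4, 5, 6, 7, 9, 11, 12, 14, 15}) = 2
G(51) = mex({0, 1, 2, 3, 4, 5, 6, 7, 9, 12, 14, 15}) = 8
G(52) = mex({0, 2, 3, 4, 5, 6, 7, 8, 11, 12, 15}) = 1
G(53) = mex({0, 1, 2, 3, 5, 6, 7, 8, 9, 10, 11, 12}) = 4
G(54) = mex({0, 1, 2, 3, 4, 5, 6, 9, 10}) = 7
G(55) = mex({0, 1, 3, 4, 5, 7, 9, 10, 11, 12}) = 2
Therefore G(55) = 2.

2


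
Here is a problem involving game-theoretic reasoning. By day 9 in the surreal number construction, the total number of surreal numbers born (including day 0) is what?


Day 0: {|} = 0 is born. Count = 1.
Day n: the number of surreal numbers born by day n is 2^(n+1) - 1.
By day 0: 2^1 - 1 = 1
By day 1: 2^2 - 1 = 3
By day 2: 2^3 - 1 = 7
By day 3: 2^4 - 1 = 15
By day 4: 2^5 - 1 = 31
By day 5: 2^6 - 1 = 63
By day 6: 2^7 - 1 = 127
By day 7: 2^8 - 1 = 255
By day 8: 2^9 - 1 = 511
By day 9: 2^10 - 1 = 1023
By day 9: 1023 surreal numbers.

1023


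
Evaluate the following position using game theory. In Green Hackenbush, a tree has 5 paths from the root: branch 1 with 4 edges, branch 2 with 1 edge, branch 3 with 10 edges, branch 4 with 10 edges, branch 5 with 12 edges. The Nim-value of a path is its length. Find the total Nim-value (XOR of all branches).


The tree has 5 branches from the ground vertex.
In Green Hackenbush, the Nim-value of a simple path of length k is k.
Branch 1: length 4, Nim-value = 4
Branch 2: length 1, Nim-value = 1
Branch 3: length 10, Nim-value = 10
Branch 4: length 10, Nim-value = 10
Branch 5: length 12, Nim-value = 12
Total Nim-value = XOR of all branch values:
0 XOR 4 = 4
4 XOR 1 = 5
5 XOR 10 = 15
15 XOR 10 = 5
5 XOR 12 = 9
Nim-value of the tree = 9

9


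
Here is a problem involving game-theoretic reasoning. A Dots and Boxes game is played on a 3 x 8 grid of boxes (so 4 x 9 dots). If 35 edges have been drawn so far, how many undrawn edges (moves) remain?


Grid: 3 x 8 boxes, i.e. 4 rows and 9 columns of dots.
Horizontal edges: (rows + 1) * cols = 4 * 8 = 32
Vertical edges: rows * (cols + 1) = 3 * 9 = 27
Total edges: 32 + 27 = 59
Edges drawn: 35
Remaining: 59 - 35 = 24

24


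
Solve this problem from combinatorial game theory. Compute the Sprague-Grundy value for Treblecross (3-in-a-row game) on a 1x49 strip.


Treblecross: place X on empty cells; 3-in-a-row wins.
Playing within two cells of an existing X lets the opponent win at once, so sensible play treats the cells i-2..i+2 around each X as dead. The player left with no safe cell loses, so this is a normal-play take-away game on strips of safe cells.
Placing X at cell i (0-indexed) of a strip of k safe cells leaves independent strips of sizes max(0, i-2) and max(0, k-i-3). Hence G(k) = mex{ G(max(0,i-2)) XOR G(max(0,k-i-3)) : 0 <= i < k }, with G(0) = 0.
G(1): splits (0,0):0^0=0 -> mex({0}) = 1
G(2): splits (0,0):0^0=0 -> mex({0}) = 1
G(3): splits (0,0):0^0=0 -> mex({0}) = 1
G(4): splits (0,1):0^1=1 (0,0):0^0=0 -> mex({0, 1}) = 2
G(5): splits (0,2):0^1=1 (0,1):0^1=1 (0,0):0^0=0 -> mex({0, 1}) = 2
G(6) = mex({1}) = 0
G(7) = mex({0, 1, 2}) = 3
G(8) = mex({0, 1, 2}) = 3
G(9) = mex({0, 2}) = 1
G(10) = mex({0, 2, 3}) = 1
G(11) = mex({0, 3}) = 1
G(12) = mex({1, 3}) = 0
G(13) = mex({0, 1, 2, 3}) = 4
G(14) = mex({0, 1, 2}) = 3
G(15) = mex({0, 1, 2}) = 3
G(16) = mex({0, 1, 2, 4}) = 3
G(17) = mex({0, 1, 3, 4}) = 2
G(18) = mex({0, 1, 3, 4}) = 2
G(19) = mex({0, 1, 3, 5}) = 2
G(20) = mex({0, 1, 2, 3, 5}) = 4
G(21) = mex({0, 1, 2, 3, 5}) = 4
G(22) = mex({1, 2, 6}) = 0
G(23) = mex({0, 1, 2, 3, 4, 6}) = 5
G(24) = mex({0, 1, 2, 3, 4}) = 5
G(25) = mex({0, 1, 3, 4, 7}) = 2
G(26) = mex({0, 1, 3, 4, 5, 7}) = 2
G(27) = mex({0, 1, 3, 5}) = 2
G(28) = mex({0, 1, 2, 5}) = 3
G(29) = mex({0, 1, 2, 4, 5, 6}) = 3
G(30) = mex({1, 2, 4, 6}) = 0
G(31) = mex({0, 1, 2, 3, 4, 6}) = 5
G(32) = mex({1, 2, 3, 4, 7}) = 0
G(33) = mex({0, 3, 7}) = 1
G(34) = mex({0, 2, 3, 5, 7}) = 1
G(35) = mex({0, 2, 3, 5, 6}) = 1
G(36) = mex({0, 1, 2, 5, 6}) = 3
G(37) = mex({0, 1, 2, 4, 5, 6}) = 3
G(38) = mex({0, 1, 2, 4}) = 3
G(39) = mex({0, 1, 2, 3, 4, 7}) = 5
G(40) = mex({0, 1, 2, 3, 4, 5, 7}) = 6
G(41) = mex({0, 1, 2, 3, 5, 7}) = 4
G(42) = mex({0, 1, 2, 3, 5, 6, 7}) = 4
G(43) = mex({0, 2, 3, 5, 6}) = 1
G(44) = mex({1, 2, 3, 4, 5, 6}) = 0
G(45) = mex({0, 1, 2, 3, 4, 6, 7}) = 5
G(46) = mex({0, 1, 2, 3, 4, 7}) = 5
G(47) = mex({0, 1, 2, 3, 4, 5, 7}) = 6
G(48) = mex({0, 1, 2, 3, 4, 5, 7}) = 6
G(49) = mex({0, 1, 3, 4, 5, 7}) = 2
Therefore G(49) = 2.

2


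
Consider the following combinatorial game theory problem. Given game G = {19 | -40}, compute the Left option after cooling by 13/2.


Original game: {19 | -40} (a switch {a | b} with a > b).
Cooling by t (for t below the temperature (a - b)/2 = 59/2) taxes each move by t: {a | b} cooled by t is {a - t | b + t}.
Cooling amount: t = 13/2
Cooled Left option: 19 - 13/2 = 25/2
Cooled Right option: -40 + 13/2 = -67/2
Cooled game: {25/2 | -67/2}
Left option = 25/2

25/2


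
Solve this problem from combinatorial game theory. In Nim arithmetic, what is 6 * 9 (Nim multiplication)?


Nim multiplication is bilinear over XOR: (u XOR v) * w = (u*w) XOR (v*w).
So we split each operand into its bit components and XOR the pairwise Nim products.
6 = 2 + 4 (as XOR of powers of 2).
9 = 1 + 8 (as XOR of powers of 2).
Using the standard Nim-product table on single bits:
  2*2 = 3,   2*4 = 8,   2*8 = 12,
  4*4 = 6,   4*8 = 11,  8*8 = 13,
and  1*x = x (identity), k*l = l*k (commutative).
Pairwise Nim products:
  2 * 1 = 2
  2 * 8 = 12
  4 * 1 = 4
  4 * 8 = 11
XOR them: 2 XOR 12 XOR 4 XOR 11 = 1.
Result: 6 * 9 = 1 (in Nim).

1


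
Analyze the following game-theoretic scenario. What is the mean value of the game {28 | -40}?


Game = {28 | -40}, a switch {a | b} with numbers a > b.
Its thermograph has left wall a - t and right wall b + t, which meet at t = (a - b)/2, where both equal (a + b)/2. So the mast (mean value) is at (a + b)/2.
Mean = (28 + (-40))/2 = -12/2 = -6

-6


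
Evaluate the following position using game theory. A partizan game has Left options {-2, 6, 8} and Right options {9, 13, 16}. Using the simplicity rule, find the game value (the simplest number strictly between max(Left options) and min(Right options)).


Left options: {-2, 6, 8}, max = 8
Right options: {9, 13, 16}, min = 9
All options are numbers and max(Left) < min(Right), so by the simplicity theorem the value is the simplest (earliest-born) number strictly between 8 and 9.
No integer lies strictly between 8 and 9, so the value is the dyadic rational m/2^k in the interval with the smallest k (then m odd); search k = 1, 2, ...:
Denominator 2: 17/2 lies strictly between 8 and 9 -- found.
The simplest number in the interval is 17/2.
Game value = 17/2

17/2


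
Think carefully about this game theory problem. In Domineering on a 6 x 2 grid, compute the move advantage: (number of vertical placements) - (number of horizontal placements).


Board is 6 x 2 (rows x cols).
Left (vertical) placements: (rows-1) * cols = 5 * 2 = 10
Right (horizontal) placements: rows * (cols-1) = 6 * 1 = 6
Advantage = Left - Right = 10 - 6 = 4

4


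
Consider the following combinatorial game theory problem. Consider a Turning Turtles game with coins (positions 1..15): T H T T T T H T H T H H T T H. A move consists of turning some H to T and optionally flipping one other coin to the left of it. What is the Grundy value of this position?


Coins: T H T T T T H T H T H H T T H
Key fact: a single head at position k behaves exactly like a Nim heap of size k (turning it to T and optionally flipping a coin at j < k corresponds to moving the heap from k to j, or to 0), and heads combine as a disjunctive sum (two heads at the same place would cancel, matching j XOR j = 0). So the Nim-value is the XOR of the 1-indexed positions of the heads.
Face-up positions (1-indexed): [2, 7, 9, 11, 12, 15]
XOR 0 with 2: 0 XOR 2 = 2
XOR 2 with 7: 2 XOR 7 = 5
XOR 5 with 9: 5 XOR 9 = 12
XOR 12 with 11: 12 XOR 11 = 7
XOR 7 with 12: 7 XOR 12 = 11
XOR 11 with 15: 11 XOR 15 = 4
Nim-value = 4

4


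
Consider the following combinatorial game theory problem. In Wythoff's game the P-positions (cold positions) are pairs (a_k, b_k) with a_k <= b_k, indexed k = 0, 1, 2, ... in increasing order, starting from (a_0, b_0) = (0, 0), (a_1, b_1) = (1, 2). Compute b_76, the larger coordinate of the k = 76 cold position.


By Wythoff's theorem, a_k = floor(k * phi) and b_k = floor(k * phi^2) = a_k + k, where phi = (1 + sqrt(5))/2 is the golden ratio.
phi = (1 + sqrt(5))/2 = 1.618034
phi^2 = phi + 1 = 2.618034
k = 76
k * phi^2 = 76 * 2.618034 = 198.970583
b_76 = floor(k * phi^2) = 198 (check: a_76 + k = 122 + 76 = 198)

198


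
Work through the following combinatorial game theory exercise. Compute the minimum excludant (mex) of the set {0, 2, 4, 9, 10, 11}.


Set = {0, 2, 4, 9, 10, 11}
0 is in the set.
1 is NOT in the set. This is the mex.
mex = 1

1


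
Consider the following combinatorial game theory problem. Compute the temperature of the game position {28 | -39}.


The game is {28 | -39}, a switch {a | b} with numbers a > b.
Cooling {a | b} by t gives {a - t | b + t}, which stops being hot when a - t = b + t, i.e. at t = (a - b)/2. So the temperature of a switch is (a - b)/2.
Temperature = (Left option - Right option) / 2
= (28 - (-39)) / 2
= 67 / 2
= 67/2

67/2


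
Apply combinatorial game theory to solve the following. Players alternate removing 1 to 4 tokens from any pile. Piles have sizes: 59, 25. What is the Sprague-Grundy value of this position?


Subtraction set: {1, 2, 3, 4}
For this subtraction set, G(n) = n mod 5 (period = max + 1 = 5).
Pile 1 (size 59): G(59) = 59 mod 5 = 4
Pile 2 (size 25): G(25) = 25 mod 5 = 0
Total Grundy value = XOR of all: 4 XOR 0 = 4

4


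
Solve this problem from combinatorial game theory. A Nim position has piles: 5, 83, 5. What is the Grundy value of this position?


We need the XOR (exclusive or) of all pile sizes.
After XOR-ing pile 1 (size 5): 0 XOR 5 = 5
After XOR-ing pile 2 (size 83): 5 XOR 83 = 86
After XOR-ing pile 3 (size 5): 86 XOR 5 = 83
The Nim-value of this position is 83.

83


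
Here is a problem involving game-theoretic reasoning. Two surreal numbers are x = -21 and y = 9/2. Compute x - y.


x = -21, y = 9/2
Converting to common denominator: 2
x = -42/2, y = 9/2
x - y = -21 - 9/2 = -51/2

-51/2


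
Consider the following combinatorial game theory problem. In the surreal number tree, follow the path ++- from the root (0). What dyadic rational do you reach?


Sign expansion: ++-
Rule: track bounds (lo, hi), initially (-inf, +inf). On '+', the current value becomes lo and we move to the simplest number in (value, hi): value + 1 if hi = +inf, otherwise the midpoint (value + hi)/2. On '-', the current value becomes hi and we move to value - 1 if lo = -inf, otherwise the midpoint (lo + value)/2.
Start at 0.
Step 1: sign = +, move right. Bounds: (0, +inf). Value = 1
Step 2: sign = +, move right. Bounds: (1, +inf). Value = 2
Step 3: sign = -, move left. Bounds: (1, 2). Value = 3/2
The surreal number with sign expansion ++- is 3/2.

3/2


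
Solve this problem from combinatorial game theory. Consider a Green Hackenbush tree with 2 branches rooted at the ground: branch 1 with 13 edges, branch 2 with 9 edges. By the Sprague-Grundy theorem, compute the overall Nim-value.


The tree has 2 branches from the ground vertex.
In Green Hackenbush, the Nim-value of a simple path of length k is k.
Branch 1: length 13, Nim-value = 13
Branch 2: length 9, Nim-value = 9
Total Nim-value = XOR of all branch values:
0 XOR 13 = 13
13 XOR 9 = 4
Nim-value of the tree = 4

4


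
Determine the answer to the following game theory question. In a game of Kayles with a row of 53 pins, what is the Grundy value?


Kayles: a move removes 1 or 2 adjacent pins from a contiguous row.
Removing pins from a row of k leaves two independent rows (a, b) with a + b = k - 1 (one pin) or a + b = k - 2 (two pins); an end removal gives a = 0.
By Sprague-Grundy, G(k) = mex{ G(a) XOR G(b) } over all these splits. G(0) = 0.
G(1): splits (0,0):0^0=0 -> mex({0}) = 1
G(2): splits (0,1):0^1=1 (0,0):0^0=0 -> mex({0, 1}) = 2
G(3): splits (0,2):0^2=2 (1,1):1^1=0 (0,1):0^1=1 -> mex({0, 1, 2}) = 3
G(4): splits (0,3):0^3=3 (1,2):1^2=3 (0,2):0^2=2 (1,1):1^1=0 -> mex({0, 2, 3}) = 1
G(5): splits (0,4):0^1=1 (1,3):1^3=2 (2,2):2^2=0 (0,3):0^3=3 (1,2):1^2=3 -> mex({0, 1, 2, 3}) = 4
G(6) = mex({0, 1, 2, 4}) = 3
G(7) = mex({0, 1, 3, 4, 5}) = 2
G(8) = mex({0, 2, 3, 5, 6}) = 1
G(9) = mex({0, 1, 2, 3, 6, 7}) = 4
G(10) = mex({0, 1, 3, 4, 5, 7}) = 2
G(11) = mex({0, 1, 2, 3, 4, 5}) = 6
G(12) = mex({0, 1, 2, 3, 5, 6, 7}) = 4
G(13) = mex({0, 2, 3, 4, 6, 7}) = 1
G(14) = mex({0, 1, 4, 5, 6, 7}) = 2
G(15) = mex({0, 1, 2, 3, 4, 5, 6}) = 7
G(16) = mex({0, 2, 3, 5, 6, 7}) = 1
G(17) = mex({0, 1, 2, 3, 5, 6, 7}) = 4
G(18) = mex({0, 1, 2, 4, 5, 6}) = 3
G(19) = mex({0, 1, 3, 4, 5, 7}) = 2
G(20) = mex({0, 2, 3, 4, 5, 6, 7}) = 1
G(21) = mex({0, 1, 2, 3, 5, 6, 7}) = 4
G(22) = mex({0, 1, 2, 3, 4, 5, 7}) = 6
G(23) = mex({0, 1, 2, 3, 4, 5, 6}) = 7
G(24) = mex({0, 1, 2, 3, 5, 6, 7}) = 4
G(25) = mex({0, 2, 3, 4, 6, 7}) = 1
G(26) = mex({0, 1, 3, 4, 5, 6, 7}) = 2
G(27) = mex({0, 1, 2, 3, 4, 5, 6, 7}) = 8
G(28) = mex({0, 1, 2, 3, 4, 6, 7, 8}) = 5
G(29) = mex({0, 1, 2, 3, 5, 6, 7, 8, 9}) = 4
G(30) = mex({0, 1, 2, 3, 4, 5, 6, 9, 10}) = 7
G(31) = mex({0, 1, 3, 4, 5, 7, 10, 11}) = 2
G(32) = mex({0, 2, 3, 4, 5, 6, 7, 9, 11}) = 1
G(33) = mex({0, 1, 2, 3, 4, 5, 6, 7, 9, 12}) = 8
G(34) = mex({0, 1, 2, 3, 4, 5, 7, 8, 11, 12}) = 6
G(35) = mex({0, 1, 2, 3, 4, 5, 6, 8, 9, 10, 11}) = 7
G(36) = mex({0, 1, 2, 3, 5, 6, 7, 9, 10}) = 4
G(37) = mex({0, 2, 3, 4, 6, 7, 9, 10, 11, 12}) = 1
G(38) = mex({0, 1, 3, 4, 5, 6, 7, 9, 10, 11, 12}) = 2
G(39) = mex({0, 1, 2, 4, 5, 6, 7, 9, 10, 12, 14}) = 3
G(40) = mex({0, 2, 3, 4, 6, 7, 11, 12, 14}) = 1
G(41) = mex({0, 1, 2, 3, 5, 6, 7, 9, 10, 11, 12}) = 4
G(42) = mex({0, 1, 2, 3, 4, 5, 6, 9, 10}) = 7
G(43) = mex({0, 1, 3, 4, 5, 7, 9, 10, 12, 15}) = 2
G(44) = mex({0, 2, 3, 4, 5, 6, 7, 9, 10, 12, 15}) = 1
G(45) = mex({0, 1, 2, 3, 4, 5, 6, 7, 9, 10, 12, 14}) = 8
G(46) = mex({0, 1, 3, 4, 5, 7, 8, 11, 12, 14}) = 2
G(47) = mex({0, 1, 2, 3, 4, 5, 6, 8, 9, 10, 11, 12}) = 7
G(48) = mex({0, 1, 2, 3, 5, 6, 7, 9, 10}) = 4
G(49) = mex({0, 2, 3, 4, 6, 7, 9, 10, 11, 12, 15}) = 1
G(50) = mex({0, 1, 4, 5, 6, 7, 9, 11, 12, 14, 15}) = 2
G(51) = mex({0, 1, 2, 3, 4, 5, 6, 7, 9, 12, 14, 15}) = 8
G(52) = mex({0, 2, 3, 4, 5, 6, 7, 8, 11, 12, 15}) = 1
G(53) = mex({0, 1, 2, 3, 5, 6, 7, 8, 9, 10, 11, 12}) = 4
Therefore G(53) = 4.

4


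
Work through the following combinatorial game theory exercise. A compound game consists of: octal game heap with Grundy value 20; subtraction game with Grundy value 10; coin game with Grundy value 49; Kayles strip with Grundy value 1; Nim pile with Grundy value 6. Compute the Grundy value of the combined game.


By the Sprague-Grundy theorem, the Grundy value of a sum of games is the XOR of individual Grundy values.
octal game heap: Grundy value = 20. Running XOR: 0 XOR 20 = 20
subtraction game: Grundy value = 10. Running XOR: 20 XOR 10 = 30
coin game: Grundy value = 49. Running XOR: 30 XOR 49 = 47
Kayles strip: Grundy value = 1. Running XOR: 47 XOR 1 = 46
Nim pile: Grundy value = 6. Running XOR: 46 XOR 6 = 40
The combined Grundy value is 40.

40


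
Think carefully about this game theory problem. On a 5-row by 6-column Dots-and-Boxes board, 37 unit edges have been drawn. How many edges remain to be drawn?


Grid: 5 x 6 boxes, i.e. 6 rows and 7 columns of dots.
Horizontal edges: (rows + 1) * cols = 6 * 6 = 36
Vertical edges: rows * (cols + 1) = 5 * 7 = 35
Total edges: 36 + 35 = 71
Edges drawn: 37
Remaining: 71 - 37 = 34

34


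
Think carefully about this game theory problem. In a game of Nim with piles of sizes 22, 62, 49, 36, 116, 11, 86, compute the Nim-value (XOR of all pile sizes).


We need the XOR (exclusive or) of all pile sizes.
After XOR-ing pile 1 (size 22): 0 XOR 22 = 22
After XOR-ing pile 2 (size 62): 22 XOR 62 = 40
After XOR-ing pile 3 (size 49): 40 XOR 49 = 25
After XOR-ing pile 4 (size 36): 25 XOR 36 = 61
After XOR-ing pile 5 (size 116): 61 XOR 116 = 73
After XOR-ing pile 6 (size 11): 73 XOR 11 = 66
After XOR-ing pile 7 (size 86): 66 XOR 86 = 20
The Nim-value of this position is 20.

20


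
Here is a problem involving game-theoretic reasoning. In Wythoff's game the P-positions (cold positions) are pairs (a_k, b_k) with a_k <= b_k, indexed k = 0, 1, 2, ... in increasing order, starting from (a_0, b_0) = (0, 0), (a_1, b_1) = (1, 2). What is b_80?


By Wythoff's theorem, a_k = floor(k * phi) and b_k = floor(k * phi^2) = a_k + k, where phi = (1 + sqrt(5))/2 is the golden ratio.
phi = (1 + sqrt(5))/2 = 1.618034
phi^2 = phi + 1 = 2.618034
k = 80
k * phi^2 = 80 * 2.618034 = 209.442719
b_80 = floor(k * phi^2) = 209 (check: a_80 + k = 129 + 80 = 209)

209


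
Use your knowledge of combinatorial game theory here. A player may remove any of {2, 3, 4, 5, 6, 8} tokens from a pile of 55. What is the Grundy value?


The subtraction set is S = {2, 3, 4, 5, 6, 8}.
G(k) = mex{ G(k - s) : s in S, s <= k }. We compute iteratively: G(0) = 0.
G(1) = mex({}) = 0
G(2) = mex({0}) = 1
G(3) = mex({0}) = 1
G(4) = mex({0, 1}) = 2
G(5) = mex({0, 1}) = 2
G(6) = mex({0, 1, 2}) = 3
G(7) = mex({0, 1, 2}) = 3
G(8) = mex({0, 1, 2, 3}) = 4
G(9) = mex({0, 1, 2, 3}) = 4
G(10) = mex({1, 2, 3, 4}) = 0
G(11) = mex({1, 2, 3, 4}) = 0
G(12) = mex({0, 2, 3, 4}) = 1
G(13) = mex({0, 2, 3, 4}) = 1
G(14) = mex({0, 1, 3, 4}) = 2
G(15) = mex({0, 1, 3, 4}) = 2
G(16) = mex({0, 1, 2, 4}) = 3
G(17) = mex({0, 1, 2, 4}) = 3
Observe that G(10)..G(17) = 0, 0, 1, 1, 2, 2, 3, 3 repeats G(0)..G(7) = 0, 0, 1, 1, 2, 2, 3, 3.
For k >= max(S) = 8, G(k) is determined by the previous 8 values G(k-8)..G(k-1); a window of 8 consecutive values has recurred shifted by 10, so by induction G(k + 10) = G(k) for all k >= 0: the sequence is periodic from the start with period 10.
One period: G(0..9) = 0, 0, 1, 1, 2, 2, 3, 3, 4, 4.
55 mod 10 = 5, so G(55) = G(5) = 2.

2
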